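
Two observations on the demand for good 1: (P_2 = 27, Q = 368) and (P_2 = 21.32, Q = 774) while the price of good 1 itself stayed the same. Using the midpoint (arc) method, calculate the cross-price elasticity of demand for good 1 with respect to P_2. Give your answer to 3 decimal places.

ΔQ_1 = 774 − 368 = 406; ΔP_2 = 21.32 − 27 = -5.68.
Midpoints: Q̄_1 = 571.0, P̄_2 = 24.16.
ε = (ΔQ_1/Q̄_1)/(ΔP_2/P̄_2) = (406/571.0)/(-5.68/24.16) ≈ -3.024.

-3.024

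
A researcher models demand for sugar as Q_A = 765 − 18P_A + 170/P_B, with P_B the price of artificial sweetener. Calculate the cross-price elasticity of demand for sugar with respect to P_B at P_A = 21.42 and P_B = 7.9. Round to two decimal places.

-0.05

At P_A = 21.42 and P_B = 7.9: Q_A = 400.959.
∂Q_A/∂P_B = −170/P_B² = -2.7239.
ε = (∂Q_A/∂P_B)(P_B/Q_A) = -2.7239 × (7.9/400.959) ≈ -0.05.
ε < 0: complements.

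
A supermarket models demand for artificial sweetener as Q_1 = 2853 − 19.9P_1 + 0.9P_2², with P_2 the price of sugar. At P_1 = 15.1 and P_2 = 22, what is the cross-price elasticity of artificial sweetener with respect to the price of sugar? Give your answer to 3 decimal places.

0.292

At P_1 = 15.1 and P_2 = 22: Q_1 = 2988.11.
∂Q_1/∂P_2 = 1.8P_2 = 1.8(22) = 39.6000.
ε = (∂Q_1/∂P_2)(P_2/Q_1) = 39.6000 × (22/2988.11) ≈ 0.292.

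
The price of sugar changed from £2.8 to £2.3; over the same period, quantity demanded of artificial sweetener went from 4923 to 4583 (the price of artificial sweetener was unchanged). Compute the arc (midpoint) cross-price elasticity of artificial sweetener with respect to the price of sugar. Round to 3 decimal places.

0.365

ΔQ_A = 4583 − 4923 = -340; ΔP_B = 2.3 − 2.8 = -0.5.
Midpoints: Q̄_A = 4753.0, P̄_B = 2.55.
ε = (ΔQ_A/Q̄_A)/(ΔP_B/P̄_B) = (-340/4753.0)/(-0.5/2.55) ≈ 0.365.
ε > 0: artificial sweetener and sugar are substitutes.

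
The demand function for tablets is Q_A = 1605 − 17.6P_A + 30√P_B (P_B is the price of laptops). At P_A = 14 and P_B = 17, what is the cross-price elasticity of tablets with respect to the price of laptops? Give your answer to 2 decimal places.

0.04

At P_A = 14 and P_B = 17: Q_A = 1482.293.
∂Q_A/∂P_B = 30/(2√P_B) = 30/(2√17) = 3.6380.
ε = (∂Q_A/∂P_B)(P_B/Q_A) = 3.6380 × (17/1482.293) ≈ 0.04.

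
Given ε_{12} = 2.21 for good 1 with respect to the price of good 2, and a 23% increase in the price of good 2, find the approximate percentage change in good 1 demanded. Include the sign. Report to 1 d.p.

50.8%

%ΔQ ≈ ε × %ΔP of good 2 = 2.21 × (23%) = 50.8%.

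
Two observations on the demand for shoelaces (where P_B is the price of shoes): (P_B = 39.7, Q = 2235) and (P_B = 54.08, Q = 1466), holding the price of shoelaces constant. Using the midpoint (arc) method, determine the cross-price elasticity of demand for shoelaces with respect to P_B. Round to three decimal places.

ΔQ_A = 1466 − 2235 = -769; ΔP_B = 54.08 − 39.7 = 14.38.
Midpoints: Q̄_A = 1850.5, P̄_B = 46.89.
ε = (ΔQ_A/Q̄_A)/(ΔP_B/P̄_B) = (-769/1850.5)/(14.38/46.89) ≈ -1.355.
ε < 0: shoelaces and shoes are complements.

-1.355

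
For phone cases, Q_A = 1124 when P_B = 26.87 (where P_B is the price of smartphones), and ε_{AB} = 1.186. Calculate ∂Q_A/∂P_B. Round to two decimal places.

ε = (∂Q_A/∂P_B)·(P_B/Q_A) ⇒ ∂Q_A/∂P_B = ε·Q_A/P_B = 1.186 × 1124/26.87 ≈ 49.61.

49.61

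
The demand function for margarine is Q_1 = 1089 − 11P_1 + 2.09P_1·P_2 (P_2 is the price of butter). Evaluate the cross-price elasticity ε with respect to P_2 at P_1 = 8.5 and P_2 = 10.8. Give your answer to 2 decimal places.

At P_1 = 8.5 and P_2 = 10.8: Q_1 = 1187.362.
∂Q_1/∂P_2 = 2.09P_1 = 2.09(8.5) = 17.7650.
ε = (∂Q_1/∂P_2)(P_2/Q_1) = 17.7650 × (10.8/1187.362) ≈ 0.16.

0.16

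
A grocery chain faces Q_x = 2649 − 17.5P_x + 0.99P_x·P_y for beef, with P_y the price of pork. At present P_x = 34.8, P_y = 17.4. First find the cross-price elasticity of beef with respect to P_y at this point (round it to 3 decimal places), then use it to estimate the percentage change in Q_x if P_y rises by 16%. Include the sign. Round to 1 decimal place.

3.6%

At P_x = 34.8, P_y = 17.4: Q_x = 2639.465.
∂Q_x/∂P_y = 0.99P_x = 34.4520.
ε = (∂Q_x/∂P_y)(P_y/Q_x) = 34.4520 × 17.4/2639.465 ≈ 0.227.
%ΔQ_x ≈ ε × %ΔP_y = 0.227 × (16%) = 3.6%.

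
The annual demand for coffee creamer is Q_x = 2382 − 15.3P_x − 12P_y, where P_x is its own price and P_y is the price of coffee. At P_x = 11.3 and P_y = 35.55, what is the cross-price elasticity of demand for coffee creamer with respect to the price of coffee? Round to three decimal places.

At P_x = 11.3 and P_y = 35.55: Q_x = 1782.51.
∂Q_x/∂P_y = -12.
ε = (∂Q_x/∂P_y)(P_y/Q_x) = -12 × (35.55/1782.51) ≈ -0.239.
Since ε < 0, coffee creamer and coffee are complements.

-0.239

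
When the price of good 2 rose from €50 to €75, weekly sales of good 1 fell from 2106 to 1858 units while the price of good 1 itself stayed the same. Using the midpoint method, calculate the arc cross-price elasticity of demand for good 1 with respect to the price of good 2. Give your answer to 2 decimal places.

-0.31

ΔQ_1 = 1858 − 2106 = -248; ΔP_2 = 75 − 50 = 25.
Midpoints: Q̄_1 = 1982.0, P̄_2 = 62.50.
ε = (ΔQ_1/Q̄_1)/(ΔP_2/P̄_2) = (-248/1982.0)/(25/62.50) ≈ -0.31.
ε < 0: good 1 and good 2 are complements.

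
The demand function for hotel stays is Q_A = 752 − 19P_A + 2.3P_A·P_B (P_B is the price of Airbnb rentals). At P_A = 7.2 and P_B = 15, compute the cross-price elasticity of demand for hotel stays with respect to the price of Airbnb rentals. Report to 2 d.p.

At P_A = 7.2 and P_B = 15: Q_A = 863.6.
∂Q_A/∂P_B = 2.3P_A = 2.3(7.2) = 16.5600.
ε = (∂Q_A/∂P_B)(P_B/Q_A) = 16.5600 × (15/863.6) ≈ 0.29.
ε > 0: substitutes.

0.29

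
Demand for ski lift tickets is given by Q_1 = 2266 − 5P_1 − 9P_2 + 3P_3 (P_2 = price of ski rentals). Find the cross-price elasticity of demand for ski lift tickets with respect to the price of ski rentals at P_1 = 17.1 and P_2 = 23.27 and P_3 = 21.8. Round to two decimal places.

At P_1 = 17.1 and P_2 = 23.27 and P_3 = 21.8: Q_1 = 2036.47.
∂Q_1/∂P_2 = -9.
ε = (∂Q_1/∂P_2)(P_2/Q_1) = -9 × (23.27/2036.47) ≈ -0.10.
Since ε < 0, ski lift tickets and ski rentals are complements.

-0.10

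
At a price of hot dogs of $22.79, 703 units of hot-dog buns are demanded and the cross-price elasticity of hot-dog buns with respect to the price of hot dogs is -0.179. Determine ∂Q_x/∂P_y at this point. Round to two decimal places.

ε = (∂Q_x/∂P_y)·(P_y/Q_x) ⇒ ∂Q_x/∂P_y = ε·Q_x/P_y = -0.179 × 703/22.79 ≈ -5.52.

-5.52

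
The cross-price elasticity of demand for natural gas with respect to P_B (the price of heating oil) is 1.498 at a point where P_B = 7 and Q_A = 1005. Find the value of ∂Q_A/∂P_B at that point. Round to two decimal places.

ε = (∂Q_A/∂P_B)·(P_B/Q_A) ⇒ ∂Q_A/∂P_B = ε·Q_A/P_B = 1.498 × 1005/7 ≈ 215.07.

215.07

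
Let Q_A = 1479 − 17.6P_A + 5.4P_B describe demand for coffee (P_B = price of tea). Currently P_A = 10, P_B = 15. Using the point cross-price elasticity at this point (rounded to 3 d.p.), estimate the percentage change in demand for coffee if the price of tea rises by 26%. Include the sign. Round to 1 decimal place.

At P_A = 10, P_B = 15: Q_A = 1384.
∂Q_A/∂P_B = 5.4.
ε = (∂Q_A/∂P_B)(P_B/Q_A) = 5.4000 × 15/1384 ≈ 0.059.
%ΔQ_A ≈ ε × %ΔP_B = 0.059 × (26%) = 1.5%.

1.5%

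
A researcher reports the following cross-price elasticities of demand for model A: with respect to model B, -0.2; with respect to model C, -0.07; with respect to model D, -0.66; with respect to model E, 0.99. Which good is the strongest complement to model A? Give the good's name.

model D

Complements have ε < 0. The most negative value is -0.66 (model D).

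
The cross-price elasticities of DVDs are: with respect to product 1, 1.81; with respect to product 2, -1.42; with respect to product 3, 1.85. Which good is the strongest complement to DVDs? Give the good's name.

product 2

Complements have ε < 0. The most negative value is -1.42 (product 2).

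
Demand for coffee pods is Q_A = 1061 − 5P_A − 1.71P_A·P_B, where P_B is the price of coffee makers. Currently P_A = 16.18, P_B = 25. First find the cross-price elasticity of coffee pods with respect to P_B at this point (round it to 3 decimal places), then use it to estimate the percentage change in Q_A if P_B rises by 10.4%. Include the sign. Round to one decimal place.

At P_A = 16.18, P_B = 25: Q_A = 288.405.
∂Q_A/∂P_B = -1.71P_A = -27.6678.
ε = (∂Q_A/∂P_B)(P_B/Q_A) = -27.6678 × 25/288.405 ≈ -2.398.
%ΔQ_A ≈ ε × %ΔP_B = -2.398 × (10.4%) = -24.9%.

-24.9%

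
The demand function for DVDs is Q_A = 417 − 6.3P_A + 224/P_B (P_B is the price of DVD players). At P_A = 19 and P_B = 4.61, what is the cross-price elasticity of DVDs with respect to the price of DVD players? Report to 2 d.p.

At P_A = 19 and P_B = 4.61: Q_A = 345.890.
∂Q_A/∂P_B = −224/P_B² = -10.5401.
ε = (∂Q_A/∂P_B)(P_B/Q_A) = -10.5401 × (4.61/345.890) ≈ -0.14.

-0.14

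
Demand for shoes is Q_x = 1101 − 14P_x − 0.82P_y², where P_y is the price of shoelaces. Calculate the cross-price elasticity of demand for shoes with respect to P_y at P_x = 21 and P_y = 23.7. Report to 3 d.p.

-2.659

At P_x = 21 and P_y = 23.7: Q_x = 346.414.
∂Q_x/∂P_y = -1.64P_y = -1.64(23.7) = -38.8680.
ε = (∂Q_x/∂P_y)(P_y/Q_x) = -38.8680 × (23.7/346.414) ≈ -2.659.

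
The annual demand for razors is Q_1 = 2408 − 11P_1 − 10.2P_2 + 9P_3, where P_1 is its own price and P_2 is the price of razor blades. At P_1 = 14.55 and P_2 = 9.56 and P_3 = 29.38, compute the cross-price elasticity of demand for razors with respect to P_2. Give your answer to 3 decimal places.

At P_1 = 14.55 and P_2 = 9.56 and P_3 = 29.38: Q_1 = 2414.858.
∂Q_1/∂P_2 = -10.2.
ε = (∂Q_1/∂P_2)(P_2/Q_1) = -10.2 × (9.56/2414.858) ≈ -0.040.
Since ε < 0, razors and razor blades are complements.

-0.040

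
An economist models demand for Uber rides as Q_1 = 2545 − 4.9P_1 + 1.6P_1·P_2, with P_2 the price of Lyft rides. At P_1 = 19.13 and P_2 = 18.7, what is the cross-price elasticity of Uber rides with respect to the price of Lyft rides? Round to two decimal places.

At P_1 = 19.13 and P_2 = 18.7: Q_1 = 3023.633.
∂Q_1/∂P_2 = 1.6P_1 = 1.6(19.13) = 30.6080.
ε = (∂Q_1/∂P_2)(P_2/Q_1) = 30.6080 × (18.7/3023.633) ≈ 0.19.
ε > 0: substitutes.

0.19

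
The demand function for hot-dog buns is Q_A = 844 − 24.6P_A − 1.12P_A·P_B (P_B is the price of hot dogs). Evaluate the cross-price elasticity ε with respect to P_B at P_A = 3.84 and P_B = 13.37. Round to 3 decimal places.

-0.083

At P_A = 3.84 and P_B = 13.37: Q_A = 692.034.
∂Q_A/∂P_B = -1.12P_A = -1.12(3.84) = -4.3008.
ε = (∂Q_A/∂P_B)(P_B/Q_A) = -4.3008 × (13.37/692.034) ≈ -0.083.
ε < 0: complements.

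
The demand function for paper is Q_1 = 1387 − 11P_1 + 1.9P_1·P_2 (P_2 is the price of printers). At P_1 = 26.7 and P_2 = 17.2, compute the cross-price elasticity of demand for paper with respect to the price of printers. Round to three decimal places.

At P_1 = 26.7 and P_2 = 17.2: Q_1 = 1965.856.
∂Q_1/∂P_2 = 1.9P_1 = 1.9(26.7) = 50.7300.
ε = (∂Q_1/∂P_2)(P_2/Q_1) = 50.7300 × (17.2/1965.856) ≈ 0.444.

0.444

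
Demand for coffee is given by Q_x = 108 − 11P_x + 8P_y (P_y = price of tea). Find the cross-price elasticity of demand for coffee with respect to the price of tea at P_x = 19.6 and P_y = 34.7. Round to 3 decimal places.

At P_x = 19.6 and P_y = 34.7: Q_x = 170.
∂Q_x/∂P_y = 8.
ε = (∂Q_x/∂P_y)(P_y/Q_x) = 8 × (34.7/170) ≈ 1.633.
Since ε > 0, coffee and tea are substitutes.

1.633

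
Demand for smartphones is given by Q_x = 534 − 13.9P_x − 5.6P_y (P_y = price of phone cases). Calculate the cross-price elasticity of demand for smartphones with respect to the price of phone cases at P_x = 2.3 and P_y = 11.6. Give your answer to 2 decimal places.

-0.15

At P_x = 2.3 and P_y = 11.6: Q_x = 437.07.
∂Q_x/∂P_y = -5.6.
ε = (∂Q_x/∂P_y)(P_y/Q_x) = -5.6 × (11.6/437.07) ≈ -0.15.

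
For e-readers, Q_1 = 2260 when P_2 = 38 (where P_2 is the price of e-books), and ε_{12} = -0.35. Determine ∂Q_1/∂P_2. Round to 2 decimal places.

ε = (∂Q_1/∂P_2)·(P_2/Q_1) ⇒ ∂Q_1/∂P_2 = ε·Q_1/P_2 = -0.35 × 2260/38 ≈ -20.82.

-20.82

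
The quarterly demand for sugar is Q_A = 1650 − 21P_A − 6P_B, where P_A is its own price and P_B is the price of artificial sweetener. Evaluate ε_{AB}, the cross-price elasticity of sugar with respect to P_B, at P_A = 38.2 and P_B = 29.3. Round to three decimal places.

-0.262

At P_A = 38.2 and P_B = 29.3: Q_A = 672.
∂Q_A/∂P_B = -6.
ε = (∂Q_A/∂P_B)(P_B/Q_A) = -6 × (29.3/672) ≈ -0.262.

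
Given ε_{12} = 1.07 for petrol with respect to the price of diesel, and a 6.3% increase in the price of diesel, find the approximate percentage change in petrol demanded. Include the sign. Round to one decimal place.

6.7%

%ΔQ ≈ ε × %ΔP of diesel = 1.07 × (6.3%) = 6.7%.
Demand for petrol rises by about 6.7%.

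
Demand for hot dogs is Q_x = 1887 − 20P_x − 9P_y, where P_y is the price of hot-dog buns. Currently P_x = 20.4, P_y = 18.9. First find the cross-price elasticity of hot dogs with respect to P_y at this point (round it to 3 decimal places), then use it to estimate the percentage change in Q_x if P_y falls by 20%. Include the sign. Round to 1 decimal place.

At P_x = 20.4, P_y = 18.9: Q_x = 1308.9.
∂Q_x/∂P_y = -9.
ε = (∂Q_x/∂P_y)(P_y/Q_x) = -9.0000 × 18.9/1308.9 ≈ -0.130.
%ΔQ_x ≈ ε × %ΔP_y = -0.130 × (-20%) = 2.6%.

2.6%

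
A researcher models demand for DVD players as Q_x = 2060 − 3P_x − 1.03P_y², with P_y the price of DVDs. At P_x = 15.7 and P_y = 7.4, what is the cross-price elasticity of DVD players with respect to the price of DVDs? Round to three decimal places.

-0.058

At P_x = 15.7 and P_y = 7.4: Q_x = 1956.497.
∂Q_x/∂P_y = -2.06P_y = -2.06(7.4) = -15.2440.
ε = (∂Q_x/∂P_y)(P_y/Q_x) = -15.2440 × (7.4/1956.497) ≈ -0.058.
ε < 0: complements.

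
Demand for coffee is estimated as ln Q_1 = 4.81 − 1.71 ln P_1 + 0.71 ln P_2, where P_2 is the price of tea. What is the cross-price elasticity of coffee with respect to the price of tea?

In a log-linear (constant-elasticity) demand function, the coefficient on ln P_2 is the cross-price elasticity.
ε = 0.71. Positive, so coffee and tea are substitutes.

0.71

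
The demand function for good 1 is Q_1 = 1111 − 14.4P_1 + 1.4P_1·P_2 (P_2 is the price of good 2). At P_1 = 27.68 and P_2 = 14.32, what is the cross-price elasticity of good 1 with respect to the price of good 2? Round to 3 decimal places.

At P_1 = 27.68 and P_2 = 14.32: Q_1 = 1267.337.
∂Q_1/∂P_2 = 1.4P_1 = 1.4(27.68) = 38.7520.
ε = (∂Q_1/∂P_2)(P_2/Q_1) = 38.7520 × (14.32/1267.337) ≈ 0.438.
ε > 0: substitutes.

0.438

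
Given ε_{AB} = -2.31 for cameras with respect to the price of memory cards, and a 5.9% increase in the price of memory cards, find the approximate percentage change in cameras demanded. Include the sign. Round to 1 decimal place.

-13.6%

%ΔQ ≈ ε × %ΔP of memory cards = -2.31 × (5.9%) = -13.6%.
Demand for cameras falls by about 13.6%.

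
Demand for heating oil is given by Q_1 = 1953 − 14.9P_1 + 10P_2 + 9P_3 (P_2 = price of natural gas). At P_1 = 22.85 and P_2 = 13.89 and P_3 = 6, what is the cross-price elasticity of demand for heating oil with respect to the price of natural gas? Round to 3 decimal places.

At P_1 = 22.85 and P_2 = 13.89 and P_3 = 6: Q_1 = 1805.435.
∂Q_1/∂P_2 = 10.
ε = (∂Q_1/∂P_2)(P_2/Q_1) = 10 × (13.89/1805.435) ≈ 0.077.
Since ε > 0, heating oil and natural gas are substitutes.

0.077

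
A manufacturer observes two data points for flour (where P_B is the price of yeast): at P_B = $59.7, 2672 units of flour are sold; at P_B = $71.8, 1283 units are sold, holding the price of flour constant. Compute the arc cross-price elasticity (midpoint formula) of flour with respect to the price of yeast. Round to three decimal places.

-3.817

ΔQ_A = 1283 − 2672 = -1389; ΔP_B = 71.8 − 59.7 = 12.1.
Midpoints: Q̄_A = 1977.5, P̄_B = 65.75.
ε = (ΔQ_A/Q̄_A)/(ΔP_B/P̄_B) = (-1389/1977.5)/(12.1/65.75) ≈ -3.817.
ε < 0: flour and yeast are complements.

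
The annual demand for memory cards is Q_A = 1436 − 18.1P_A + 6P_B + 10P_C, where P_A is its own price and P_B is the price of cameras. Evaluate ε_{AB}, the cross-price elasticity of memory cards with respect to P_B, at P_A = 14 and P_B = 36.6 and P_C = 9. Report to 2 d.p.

At P_A = 14 and P_B = 36.6 and P_C = 9: Q_A = 1492.2.
∂Q_A/∂P_B = 6.
ε = (∂Q_A/∂P_B)(P_B/Q_A) = 6 × (36.6/1492.2) ≈ 0.15.

0.15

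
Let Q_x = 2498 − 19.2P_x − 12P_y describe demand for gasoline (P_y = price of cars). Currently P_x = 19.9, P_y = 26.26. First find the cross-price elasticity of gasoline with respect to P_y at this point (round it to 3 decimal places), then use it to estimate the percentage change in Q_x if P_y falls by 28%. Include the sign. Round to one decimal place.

4.9%

At P_x = 19.9, P_y = 26.26: Q_x = 1800.8.
∂Q_x/∂P_y = -12.
ε = (∂Q_x/∂P_y)(P_y/Q_x) = -12.0000 × 26.26/1800.8 ≈ -0.175.
%ΔQ_x ≈ ε × %ΔP_y = -0.175 × (-28%) = 4.9%.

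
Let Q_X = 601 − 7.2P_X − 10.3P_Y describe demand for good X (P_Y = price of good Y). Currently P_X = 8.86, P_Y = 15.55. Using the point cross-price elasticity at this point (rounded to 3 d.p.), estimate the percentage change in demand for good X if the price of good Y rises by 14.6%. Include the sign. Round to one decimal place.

At P_X = 8.86, P_Y = 15.55: Q_X = 377.043.
∂Q_X/∂P_Y = -10.3.
ε = (∂Q_X/∂P_Y)(P_Y/Q_X) = -10.3000 × 15.55/377.043 ≈ -0.425.
%ΔQ_X ≈ ε × %ΔP_Y = -0.425 × (14.6%) = -6.2%.

-6.2%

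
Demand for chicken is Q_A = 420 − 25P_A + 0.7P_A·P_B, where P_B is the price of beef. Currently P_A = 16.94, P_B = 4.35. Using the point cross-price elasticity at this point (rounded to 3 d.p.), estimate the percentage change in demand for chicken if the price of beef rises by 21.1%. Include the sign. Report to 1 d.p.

22.6%

At P_A = 16.94, P_B = 4.35: Q_A = 48.082.
∂Q_A/∂P_B = 0.7P_A = 11.8580.
ε = (∂Q_A/∂P_B)(P_B/Q_A) = 11.8580 × 4.35/48.082 ≈ 1.073.
%ΔQ_A ≈ ε × %ΔP_B = 1.073 × (21.1%) = 22.6%.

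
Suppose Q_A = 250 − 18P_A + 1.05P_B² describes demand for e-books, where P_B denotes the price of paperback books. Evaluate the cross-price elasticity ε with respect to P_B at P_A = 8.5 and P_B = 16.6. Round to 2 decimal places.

At P_A = 8.5 and P_B = 16.6: Q_A = 386.338.
∂Q_A/∂P_B = 2.1P_B = 2.1(16.6) = 34.8600.
ε = (∂Q_A/∂P_B)(P_B/Q_A) = 34.8600 × (16.6/386.338) ≈ 1.50.
ε > 0: substitutes.

1.50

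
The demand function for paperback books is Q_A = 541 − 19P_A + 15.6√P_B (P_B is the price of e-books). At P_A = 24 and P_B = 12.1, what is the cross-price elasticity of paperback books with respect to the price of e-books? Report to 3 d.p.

0.195

At P_A = 24 and P_B = 12.1: Q_A = 139.265.
∂Q_A/∂P_B = 15.6/(2√P_B) = 15.6/(2√12.1) = 2.2423.
ε = (∂Q_A/∂P_B)(P_B/Q_A) = 2.2423 × (12.1/139.265) ≈ 0.195.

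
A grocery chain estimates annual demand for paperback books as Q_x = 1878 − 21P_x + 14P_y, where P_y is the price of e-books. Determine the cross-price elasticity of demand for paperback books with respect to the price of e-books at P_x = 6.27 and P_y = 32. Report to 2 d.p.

At P_x = 6.27 and P_y = 32: Q_x = 2194.33.
∂Q_x/∂P_y = 14.
ε = (∂Q_x/∂P_y)(P_y/Q_x) = 14 × (32/2194.33) ≈ 0.20.
Since ε > 0, paperback books and e-books are substitutes.

0.20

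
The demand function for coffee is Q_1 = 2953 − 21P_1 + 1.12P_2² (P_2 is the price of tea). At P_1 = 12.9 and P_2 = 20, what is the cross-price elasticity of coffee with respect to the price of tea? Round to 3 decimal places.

0.286

At P_1 = 12.9 and P_2 = 20: Q_1 = 3130.1.
∂Q_1/∂P_2 = 2.24P_2 = 2.24(20) = 44.8000.
ε = (∂Q_1/∂P_2)(P_2/Q_1) = 44.8000 × (20/3130.1) ≈ 0.286.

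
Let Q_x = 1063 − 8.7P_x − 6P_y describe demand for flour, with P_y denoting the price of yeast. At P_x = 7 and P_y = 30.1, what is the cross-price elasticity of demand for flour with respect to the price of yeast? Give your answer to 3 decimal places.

-0.220

At P_x = 7 and P_y = 30.1: Q_x = 821.5.
∂Q_x/∂P_y = -6.
ε = (∂Q_x/∂P_y)(P_y/Q_x) = -6 × (30.1/821.5) ≈ -0.220.
Since ε < 0, flour and yeast are complements.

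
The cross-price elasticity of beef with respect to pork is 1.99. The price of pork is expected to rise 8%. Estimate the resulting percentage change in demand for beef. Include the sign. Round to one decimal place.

%ΔQ ≈ ε × %ΔP of pork = 1.99 × (8%) = 15.9%.
Demand for beef rises by about 15.9%.

15.9%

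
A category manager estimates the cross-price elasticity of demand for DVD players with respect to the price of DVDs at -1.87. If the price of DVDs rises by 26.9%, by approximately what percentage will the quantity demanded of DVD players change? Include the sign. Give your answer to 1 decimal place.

-50.3%

%ΔQ ≈ ε × %ΔP of DVDs = -1.87 × (26.9%) = -50.3%.
Demand for DVD players falls by about 50.3%.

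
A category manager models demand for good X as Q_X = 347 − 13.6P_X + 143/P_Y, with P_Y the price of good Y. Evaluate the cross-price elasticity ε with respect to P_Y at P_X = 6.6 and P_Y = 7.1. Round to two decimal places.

At P_X = 6.6 and P_Y = 7.1: Q_X = 277.381.
∂Q_X/∂P_Y = −143/P_Y² = -2.8367.
ε = (∂Q_X/∂P_Y)(P_Y/Q_X) = -2.8367 × (7.1/277.381) ≈ -0.07.

-0.07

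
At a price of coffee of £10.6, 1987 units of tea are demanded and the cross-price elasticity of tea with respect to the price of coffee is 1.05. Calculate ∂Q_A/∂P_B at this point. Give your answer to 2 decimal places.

ε = (∂Q_A/∂P_B)·(P_B/Q_A) ⇒ ∂Q_A/∂P_B = ε·Q_A/P_B = 1.05 × 1987/10.6 ≈ 196.83.

196.83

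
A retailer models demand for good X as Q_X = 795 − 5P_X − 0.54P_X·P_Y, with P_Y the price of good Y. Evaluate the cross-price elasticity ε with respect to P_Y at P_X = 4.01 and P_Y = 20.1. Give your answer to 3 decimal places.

-0.060

At P_X = 4.01 and P_Y = 20.1: Q_X = 731.425.
∂Q_X/∂P_Y = -0.54P_X = -0.54(4.01) = -2.1654.
ε = (∂Q_X/∂P_Y)(P_Y/Q_X) = -2.1654 × (20.1/731.425) ≈ -0.060.
ε < 0: complements.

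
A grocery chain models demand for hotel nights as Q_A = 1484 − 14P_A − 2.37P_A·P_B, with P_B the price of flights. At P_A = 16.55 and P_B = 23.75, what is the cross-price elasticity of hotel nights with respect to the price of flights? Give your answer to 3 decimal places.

-2.904

At P_A = 16.55 and P_B = 23.75: Q_A = 320.742.
∂Q_A/∂P_B = -2.37P_A = -2.37(16.55) = -39.2235.
ε = (∂Q_A/∂P_B)(P_B/Q_A) = -39.2235 × (23.75/320.742) ≈ -2.904.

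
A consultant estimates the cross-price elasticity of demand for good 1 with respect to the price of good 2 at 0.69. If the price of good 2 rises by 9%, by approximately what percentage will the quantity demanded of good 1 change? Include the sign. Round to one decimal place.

%ΔQ ≈ ε × %ΔP of good 2 = 0.69 × (9%) = 6.2%.
Demand for good 1 rises by about 6.2%.

6.2%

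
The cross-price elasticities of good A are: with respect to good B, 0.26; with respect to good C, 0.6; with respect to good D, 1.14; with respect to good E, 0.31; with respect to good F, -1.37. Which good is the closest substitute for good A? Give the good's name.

good D

Substitutes have ε > 0. Among the positive values, 1.14 (good D) is largest.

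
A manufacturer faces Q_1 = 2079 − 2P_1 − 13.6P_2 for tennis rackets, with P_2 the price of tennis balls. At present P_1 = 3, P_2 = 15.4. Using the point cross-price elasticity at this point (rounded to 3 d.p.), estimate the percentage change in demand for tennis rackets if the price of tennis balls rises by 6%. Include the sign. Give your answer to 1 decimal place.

-0.7%

At P_1 = 3, P_2 = 15.4: Q_1 = 1863.56.
∂Q_1/∂P_2 = -13.6.
ε = (∂Q_1/∂P_2)(P_2/Q_1) = -13.6000 × 15.4/1863.56 ≈ -0.112.
%ΔQ_1 ≈ ε × %ΔP_2 = -0.112 × (6%) = -0.7%.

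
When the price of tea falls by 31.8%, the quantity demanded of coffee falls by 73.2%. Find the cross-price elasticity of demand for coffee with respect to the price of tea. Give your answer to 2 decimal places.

ε = (%ΔQ of coffee) / (%ΔP of tea) = (-73.2%) / (-31.8%) ≈ 2.30.
Positive cross-price elasticity: substitutes.

2.30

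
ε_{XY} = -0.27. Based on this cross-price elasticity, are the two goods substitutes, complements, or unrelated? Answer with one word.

ε = -0.27 < 0, so a higher price of good Y lowers demand for good X: complements.

complements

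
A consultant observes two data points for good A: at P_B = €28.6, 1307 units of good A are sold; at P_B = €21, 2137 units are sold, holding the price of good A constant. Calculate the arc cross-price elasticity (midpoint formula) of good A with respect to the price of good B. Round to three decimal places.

-1.573

ΔQ_A = 2137 − 1307 = 830; ΔP_B = 21 − 28.6 = -7.6.
Midpoints: Q̄_A = 1722.0, P̄_B = 24.80.
ε = (ΔQ_A/Q̄_A)/(ΔP_B/P̄_B) = (830/1722.0)/(-7.6/24.80) ≈ -1.573.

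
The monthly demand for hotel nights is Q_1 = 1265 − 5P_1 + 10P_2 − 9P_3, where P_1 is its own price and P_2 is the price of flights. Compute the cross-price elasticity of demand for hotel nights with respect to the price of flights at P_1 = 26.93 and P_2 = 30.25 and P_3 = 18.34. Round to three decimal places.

0.239

At P_1 = 26.93 and P_2 = 30.25 and P_3 = 18.34: Q_1 = 1267.79.
∂Q_1/∂P_2 = 10.
ε = (∂Q_1/∂P_2)(P_2/Q_1) = 10 × (30.25/1267.79) ≈ 0.239.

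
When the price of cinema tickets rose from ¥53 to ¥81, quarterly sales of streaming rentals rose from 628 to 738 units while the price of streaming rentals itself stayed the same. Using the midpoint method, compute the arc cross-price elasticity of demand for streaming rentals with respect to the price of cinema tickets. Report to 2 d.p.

0.39

ΔQ_A = 738 − 628 = 110; ΔP_B = 81 − 53 = 28.
Midpoints: Q̄_A = 683.0, P̄_B = 67.00.
ε = (ΔQ_A/Q̄_A)/(ΔP_B/P̄_B) = (110/683.0)/(28/67.00) ≈ 0.39.
ε > 0: streaming rentals and cinema tickets are substitutes.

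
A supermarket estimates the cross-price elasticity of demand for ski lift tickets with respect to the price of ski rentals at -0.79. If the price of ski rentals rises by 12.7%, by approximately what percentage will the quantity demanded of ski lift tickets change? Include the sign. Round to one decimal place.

%ΔQ ≈ ε × %ΔP of ski rentals = -0.79 × (12.7%) = -10.0%.

-10.0%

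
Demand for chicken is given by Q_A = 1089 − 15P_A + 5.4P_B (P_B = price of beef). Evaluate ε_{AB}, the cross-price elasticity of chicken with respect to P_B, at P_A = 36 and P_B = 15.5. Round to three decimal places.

At P_A = 36 and P_B = 15.5: Q_A = 632.7.
∂Q_A/∂P_B = 5.4.
ε = (∂Q_A/∂P_B)(P_B/Q_A) = 5.4 × (15.5/632.7) ≈ 0.132.

0.132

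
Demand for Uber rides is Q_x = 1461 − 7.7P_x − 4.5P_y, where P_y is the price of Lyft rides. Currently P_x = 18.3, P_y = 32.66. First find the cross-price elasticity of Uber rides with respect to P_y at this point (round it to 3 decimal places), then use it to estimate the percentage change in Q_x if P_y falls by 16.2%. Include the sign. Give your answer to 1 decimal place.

2.0%

At P_x = 18.3, P_y = 32.66: Q_x = 1173.12.
∂Q_x/∂P_y = -4.5.
ε = (∂Q_x/∂P_y)(P_y/Q_x) = -4.5000 × 32.66/1173.12 ≈ -0.125.
%ΔQ_x ≈ ε × %ΔP_y = -0.125 × (-16.2%) = 2.0%.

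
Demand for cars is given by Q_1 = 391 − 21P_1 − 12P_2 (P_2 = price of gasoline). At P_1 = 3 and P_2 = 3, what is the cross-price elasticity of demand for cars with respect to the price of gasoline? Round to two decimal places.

-0.12

At P_1 = 3 and P_2 = 3: Q_1 = 292.
∂Q_1/∂P_2 = -12.
ε = (∂Q_1/∂P_2)(P_2/Q_1) = -12 × (3/292) ≈ -0.12.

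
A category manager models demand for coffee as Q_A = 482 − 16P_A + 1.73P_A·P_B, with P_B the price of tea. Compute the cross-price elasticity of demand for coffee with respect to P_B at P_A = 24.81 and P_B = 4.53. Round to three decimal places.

At P_A = 24.81 and P_B = 4.53: Q_A = 279.473.
∂Q_A/∂P_B = 1.73P_A = 1.73(24.81) = 42.9213.
ε = (∂Q_A/∂P_B)(P_B/Q_A) = 42.9213 × (4.53/279.473) ≈ 0.696.

0.696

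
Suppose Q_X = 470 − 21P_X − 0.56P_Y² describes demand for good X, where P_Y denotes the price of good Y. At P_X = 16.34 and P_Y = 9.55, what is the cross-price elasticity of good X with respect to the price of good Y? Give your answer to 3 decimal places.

-1.348

At P_X = 16.34 and P_Y = 9.55: Q_X = 75.787.
∂Q_X/∂P_Y = -1.12P_Y = -1.12(9.55) = -10.6960.
ε = (∂Q_X/∂P_Y)(P_Y/Q_X) = -10.6960 × (9.55/75.787) ≈ -1.348.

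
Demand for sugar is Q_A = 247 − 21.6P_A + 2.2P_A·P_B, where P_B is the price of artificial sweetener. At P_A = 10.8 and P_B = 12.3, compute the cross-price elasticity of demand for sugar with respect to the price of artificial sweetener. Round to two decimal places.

At P_A = 10.8 and P_B = 12.3: Q_A = 305.968.
∂Q_A/∂P_B = 2.2P_A = 2.2(10.8) = 23.7600.
ε = (∂Q_A/∂P_B)(P_B/Q_A) = 23.7600 × (12.3/305.968) ≈ 0.96.
ε > 0: substitutes.

0.96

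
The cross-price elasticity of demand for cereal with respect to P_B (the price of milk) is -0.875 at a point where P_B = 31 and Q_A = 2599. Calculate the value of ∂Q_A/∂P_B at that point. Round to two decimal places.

-73.36

ε = (∂Q_A/∂P_B)·(P_B/Q_A) ⇒ ∂Q_A/∂P_B = ε·Q_A/P_B = -0.875 × 2599/31 ≈ -73.36.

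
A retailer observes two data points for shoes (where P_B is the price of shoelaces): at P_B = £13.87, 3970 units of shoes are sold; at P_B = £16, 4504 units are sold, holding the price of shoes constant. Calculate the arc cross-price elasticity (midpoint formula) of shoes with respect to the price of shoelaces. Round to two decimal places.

ΔQ_A = 4504 − 3970 = 534; ΔP_B = 16 − 13.87 = 2.13.
Midpoints: Q̄_A = 4237.0, P̄_B = 14.93.
ε = (ΔQ_A/Q̄_A)/(ΔP_B/P̄_B) = (534/4237.0)/(2.13/14.93) ≈ 0.88.

0.88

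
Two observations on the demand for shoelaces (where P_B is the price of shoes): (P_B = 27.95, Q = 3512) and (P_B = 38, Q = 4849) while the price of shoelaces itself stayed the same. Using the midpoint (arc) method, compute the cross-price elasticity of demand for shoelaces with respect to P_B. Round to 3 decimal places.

ΔQ_A = 4849 − 3512 = 1337; ΔP_B = 38 − 27.95 = 10.05.
Midpoints: Q̄_A = 4180.5, P̄_B = 32.98.
ε = (ΔQ_A/Q̄_A)/(ΔP_B/P̄_B) = (1337/4180.5)/(10.05/32.98) ≈ 1.049.

1.049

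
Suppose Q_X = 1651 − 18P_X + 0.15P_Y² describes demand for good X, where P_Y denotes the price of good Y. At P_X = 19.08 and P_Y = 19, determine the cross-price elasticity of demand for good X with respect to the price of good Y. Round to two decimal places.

0.08

At P_X = 19.08 and P_Y = 19: Q_X = 1361.71.
∂Q_X/∂P_Y = 0.3P_Y = 0.3(19) = 5.7000.
ε = (∂Q_X/∂P_Y)(P_Y/Q_X) = 5.7000 × (19/1361.71) ≈ 0.08.
ε > 0: substitutes.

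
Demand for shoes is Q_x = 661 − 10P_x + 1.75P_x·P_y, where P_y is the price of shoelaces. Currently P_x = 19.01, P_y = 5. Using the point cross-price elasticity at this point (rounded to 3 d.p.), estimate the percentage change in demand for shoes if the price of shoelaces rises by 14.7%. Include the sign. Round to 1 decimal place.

At P_x = 19.01, P_y = 5: Q_x = 637.237.
∂Q_x/∂P_y = 1.75P_x = 33.2675.
ε = (∂Q_x/∂P_y)(P_y/Q_x) = 33.2675 × 5/637.237 ≈ 0.261.
%ΔQ_x ≈ ε × %ΔP_y = 0.261 × (14.7%) = 3.8%.

3.8%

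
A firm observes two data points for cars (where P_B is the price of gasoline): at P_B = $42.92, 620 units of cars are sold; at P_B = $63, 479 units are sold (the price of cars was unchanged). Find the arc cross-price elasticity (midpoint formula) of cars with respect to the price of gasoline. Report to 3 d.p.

ΔQ_A = 479 − 620 = -141; ΔP_B = 63 − 42.92 = 20.08.
Midpoints: Q̄_A = 549.5, P̄_B = 52.96.
ε = (ΔQ_A/Q̄_A)/(ΔP_B/P̄_B) = (-141/549.5)/(20.08/52.96) ≈ -0.677.
ε < 0: cars and gasoline are complements.

-0.677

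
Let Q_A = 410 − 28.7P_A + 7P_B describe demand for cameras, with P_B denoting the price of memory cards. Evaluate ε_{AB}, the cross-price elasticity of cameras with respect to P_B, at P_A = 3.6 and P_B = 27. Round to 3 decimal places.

0.381

At P_A = 3.6 and P_B = 27: Q_A = 495.68.
∂Q_A/∂P_B = 7.
ε = (∂Q_A/∂P_B)(P_B/Q_A) = 7 × (27/495.68) ≈ 0.381.
Since ε > 0, cameras and memory cards are substitutes.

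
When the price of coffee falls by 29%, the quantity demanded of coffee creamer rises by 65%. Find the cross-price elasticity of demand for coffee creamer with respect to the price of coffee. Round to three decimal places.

-2.241

ε = (%ΔQ of coffee creamer) / (%ΔP of coffee) = (65%) / (-29%) ≈ -2.241.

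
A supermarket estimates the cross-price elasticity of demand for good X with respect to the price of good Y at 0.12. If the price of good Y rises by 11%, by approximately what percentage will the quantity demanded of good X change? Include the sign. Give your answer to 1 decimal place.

1.3%

%ΔQ ≈ ε × %ΔP of good Y = 0.12 × (11%) = 1.3%.
Demand for good X rises by about 1.3%.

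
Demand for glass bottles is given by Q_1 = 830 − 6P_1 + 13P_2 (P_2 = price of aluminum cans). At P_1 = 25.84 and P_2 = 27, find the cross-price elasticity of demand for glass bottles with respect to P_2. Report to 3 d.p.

At P_1 = 25.84 and P_2 = 27: Q_1 = 1025.96.
∂Q_1/∂P_2 = 13.
ε = (∂Q_1/∂P_2)(P_2/Q_1) = 13 × (27/1025.96) ≈ 0.342.

0.342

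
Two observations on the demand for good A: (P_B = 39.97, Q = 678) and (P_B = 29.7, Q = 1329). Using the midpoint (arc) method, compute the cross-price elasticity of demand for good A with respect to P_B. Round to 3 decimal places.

-2.200

ΔQ_A = 1329 − 678 = 651; ΔP_B = 29.7 − 39.97 = -10.27.
Midpoints: Q̄_A = 1003.5, P̄_B = 34.84.
ε = (ΔQ_A/Q̄_A)/(ΔP_B/P̄_B) = (651/1003.5)/(-10.27/34.84) ≈ -2.200.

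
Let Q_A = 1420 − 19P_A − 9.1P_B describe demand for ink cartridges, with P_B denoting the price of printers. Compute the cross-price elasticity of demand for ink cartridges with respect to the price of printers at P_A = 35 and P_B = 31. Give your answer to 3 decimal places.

-0.597

At P_A = 35 and P_B = 31: Q_A = 472.9.
∂Q_A/∂P_B = -9.1.
ε = (∂Q_A/∂P_B)(P_B/Q_A) = -9.1 × (31/472.9) ≈ -0.597.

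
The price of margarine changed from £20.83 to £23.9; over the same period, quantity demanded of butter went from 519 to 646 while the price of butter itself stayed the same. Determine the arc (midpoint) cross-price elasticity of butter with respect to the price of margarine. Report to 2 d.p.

ΔQ_A = 646 − 519 = 127; ΔP_B = 23.9 − 20.83 = 3.07.
Midpoints: Q̄_A = 582.5, P̄_B = 22.36.
ε = (ΔQ_A/Q̄_A)/(ΔP_B/P̄_B) = (127/582.5)/(3.07/22.36) ≈ 1.59.

1.59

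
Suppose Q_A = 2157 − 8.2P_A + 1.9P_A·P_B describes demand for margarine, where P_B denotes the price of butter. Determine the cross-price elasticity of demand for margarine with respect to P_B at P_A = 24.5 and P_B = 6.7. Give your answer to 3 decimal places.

At P_A = 24.5 and P_B = 6.7: Q_A = 2267.985.
∂Q_A/∂P_B = 1.9P_A = 1.9(24.5) = 46.5500.
ε = (∂Q_A/∂P_B)(P_B/Q_A) = 46.5500 × (6.7/2267.985) ≈ 0.138.
ε > 0: substitutes.

0.138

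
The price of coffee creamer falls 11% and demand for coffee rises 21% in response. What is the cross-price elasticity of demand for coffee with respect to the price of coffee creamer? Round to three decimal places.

ε = (%ΔQ of coffee) / (%ΔP of coffee creamer) = (21%) / (-11%) ≈ -1.909.
Negative cross-price elasticity: complements.

-1.909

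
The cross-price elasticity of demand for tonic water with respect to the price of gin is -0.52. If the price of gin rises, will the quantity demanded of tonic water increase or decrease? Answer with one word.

decrease

ε < 0 and the price of gin rises, so the quantity of tonic water moves in the opposite direction: it decreases.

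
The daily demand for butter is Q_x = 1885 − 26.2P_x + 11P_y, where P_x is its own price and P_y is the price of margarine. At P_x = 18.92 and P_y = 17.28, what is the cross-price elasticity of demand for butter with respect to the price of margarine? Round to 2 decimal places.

0.12

At P_x = 18.92 and P_y = 17.28: Q_x = 1579.376.
∂Q_x/∂P_y = 11.
ε = (∂Q_x/∂P_y)(P_y/Q_x) = 11 × (17.28/1579.376) ≈ 0.12.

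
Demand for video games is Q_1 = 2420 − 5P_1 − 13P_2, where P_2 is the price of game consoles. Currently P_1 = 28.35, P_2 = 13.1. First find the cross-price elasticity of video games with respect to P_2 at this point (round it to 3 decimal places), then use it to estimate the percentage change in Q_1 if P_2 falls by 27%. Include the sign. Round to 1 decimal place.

2.2%

At P_1 = 28.35, P_2 = 13.1: Q_1 = 2107.95.
∂Q_1/∂P_2 = -13.
ε = (∂Q_1/∂P_2)(P_2/Q_1) = -13.0000 × 13.1/2107.95 ≈ -0.081.
%ΔQ_1 ≈ ε × %ΔP_2 = -0.081 × (-27%) = 2.2%.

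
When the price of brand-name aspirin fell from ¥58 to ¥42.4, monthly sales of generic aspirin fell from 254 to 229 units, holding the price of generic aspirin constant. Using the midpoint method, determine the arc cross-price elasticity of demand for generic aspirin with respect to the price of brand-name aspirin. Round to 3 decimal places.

0.333

ΔQ_A = 229 − 254 = -25; ΔP_B = 42.4 − 58 = -15.6.
Midpoints: Q̄_A = 241.5, P̄_B = 50.20.
ε = (ΔQ_A/Q̄_A)/(ΔP_B/P̄_B) = (-25/241.5)/(-15.6/50.20) ≈ 0.333.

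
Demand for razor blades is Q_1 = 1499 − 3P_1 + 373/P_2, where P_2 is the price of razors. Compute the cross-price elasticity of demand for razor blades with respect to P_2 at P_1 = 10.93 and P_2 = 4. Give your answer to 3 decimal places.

-0.060

At P_1 = 10.93 and P_2 = 4: Q_1 = 1559.46.
∂Q_1/∂P_2 = −373/P_2² = -23.3125.
ε = (∂Q_1/∂P_2)(P_2/Q_1) = -23.3125 × (4/1559.46) ≈ -0.060.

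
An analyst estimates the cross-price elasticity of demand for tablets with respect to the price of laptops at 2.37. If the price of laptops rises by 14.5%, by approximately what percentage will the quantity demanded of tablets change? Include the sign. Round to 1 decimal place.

%ΔQ ≈ ε × %ΔP of laptops = 2.37 × (14.5%) = 34.4%.

34.4%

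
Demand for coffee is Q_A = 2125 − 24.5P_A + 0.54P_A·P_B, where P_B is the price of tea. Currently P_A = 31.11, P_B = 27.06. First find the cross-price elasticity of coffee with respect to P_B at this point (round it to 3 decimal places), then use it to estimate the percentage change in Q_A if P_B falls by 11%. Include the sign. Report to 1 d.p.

-2.8%

At P_A = 31.11, P_B = 27.06: Q_A = 1817.397.
∂Q_A/∂P_B = 0.54P_A = 16.7994.
ε = (∂Q_A/∂P_B)(P_B/Q_A) = 16.7994 × 27.06/1817.397 ≈ 0.250.
%ΔQ_A ≈ ε × %ΔP_B = 0.250 × (-11%) = -2.8%.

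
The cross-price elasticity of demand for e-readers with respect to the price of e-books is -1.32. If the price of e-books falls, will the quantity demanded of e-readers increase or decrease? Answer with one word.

ε < 0 and the price of e-books falls, so the quantity of e-readers moves in the opposite direction: it increases.

increase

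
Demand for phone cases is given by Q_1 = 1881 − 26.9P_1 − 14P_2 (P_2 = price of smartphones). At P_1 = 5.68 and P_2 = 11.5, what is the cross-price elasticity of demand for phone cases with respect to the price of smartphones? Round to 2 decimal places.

At P_1 = 5.68 and P_2 = 11.5: Q_1 = 1567.208.
∂Q_1/∂P_2 = -14.
ε = (∂Q_1/∂P_2)(P_2/Q_1) = -14 × (11.5/1567.208) ≈ -0.10.
Since ε < 0, phone cases and smartphones are complements.

-0.10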